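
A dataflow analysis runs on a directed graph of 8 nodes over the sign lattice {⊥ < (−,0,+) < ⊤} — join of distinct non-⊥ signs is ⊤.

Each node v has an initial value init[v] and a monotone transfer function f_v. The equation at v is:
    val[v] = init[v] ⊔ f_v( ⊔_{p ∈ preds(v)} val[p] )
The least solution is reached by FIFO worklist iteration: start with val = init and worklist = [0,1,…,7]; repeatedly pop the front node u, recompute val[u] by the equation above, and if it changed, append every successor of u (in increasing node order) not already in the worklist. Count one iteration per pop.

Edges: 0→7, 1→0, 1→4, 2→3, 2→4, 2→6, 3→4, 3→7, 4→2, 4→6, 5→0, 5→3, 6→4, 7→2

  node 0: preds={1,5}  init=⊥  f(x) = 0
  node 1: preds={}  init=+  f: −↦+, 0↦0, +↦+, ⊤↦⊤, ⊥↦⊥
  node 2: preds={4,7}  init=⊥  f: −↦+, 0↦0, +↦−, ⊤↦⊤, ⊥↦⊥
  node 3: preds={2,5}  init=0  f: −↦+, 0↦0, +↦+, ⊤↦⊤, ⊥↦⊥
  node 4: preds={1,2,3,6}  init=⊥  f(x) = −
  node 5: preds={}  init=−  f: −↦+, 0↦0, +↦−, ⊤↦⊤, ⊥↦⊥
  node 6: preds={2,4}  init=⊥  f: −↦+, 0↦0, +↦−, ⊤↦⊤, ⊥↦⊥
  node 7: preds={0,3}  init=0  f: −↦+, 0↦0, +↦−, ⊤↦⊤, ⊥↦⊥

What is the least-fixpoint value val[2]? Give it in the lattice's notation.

⊤

Iteration log — 12 steps:
  step 1. node 0  ⊔preds=⊤  new=0  old=⊥  +wl: 
  step 2. node 1  ⊔preds=⊥  new=+  stable
  step 3. node 2  ⊔preds=0  new=0  old=⊥  +wl: 
  step 4. node 3  ⊔preds=⊤  new=⊤  old=0  +wl: 
  step 5. node 4  ⊔preds=⊤  new=−  old=⊥  +wl: 2
  step 6. node 5  ⊔preds=⊥  new=−  stable
  step 7. node 6  ⊔preds=⊤  new=⊤  old=⊥  +wl: 4
  step 8. node 7  ⊔preds=⊤  new=⊤  old=0  +wl: 
  step 9. node 2  ⊔preds=⊤  new=⊤  old=0  +wl: 3,6
  step 10. node 4  ⊔preds=⊤  new=−  stable
  step 11. node 3  ⊔preds=⊤  new=⊤  stable
  step 12. node 6  ⊔preds=⊤  new=⊤  stable

Least fixpoint reached:
  node 0: 0
  node 1: +
  node 2: ⊤
  node 3: ⊤
  node 4: −
  node 5: −
  node 6: ⊤
  node 7: ⊤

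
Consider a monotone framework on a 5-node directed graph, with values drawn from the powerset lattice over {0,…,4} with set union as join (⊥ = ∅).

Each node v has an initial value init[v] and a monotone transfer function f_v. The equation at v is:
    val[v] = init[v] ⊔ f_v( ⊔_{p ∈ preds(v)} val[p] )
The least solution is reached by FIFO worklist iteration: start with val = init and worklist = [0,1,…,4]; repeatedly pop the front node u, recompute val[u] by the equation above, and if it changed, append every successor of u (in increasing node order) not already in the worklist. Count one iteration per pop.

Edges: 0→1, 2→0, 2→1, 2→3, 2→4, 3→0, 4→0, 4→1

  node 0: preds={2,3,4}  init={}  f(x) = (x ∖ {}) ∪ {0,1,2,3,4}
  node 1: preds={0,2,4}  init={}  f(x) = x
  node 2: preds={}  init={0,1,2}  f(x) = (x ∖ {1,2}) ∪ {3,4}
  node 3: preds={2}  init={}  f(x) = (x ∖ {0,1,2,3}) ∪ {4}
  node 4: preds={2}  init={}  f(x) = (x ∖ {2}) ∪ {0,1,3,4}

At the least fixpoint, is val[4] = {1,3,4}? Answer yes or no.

Trace (7 dequeues):
  [1] u=0 | in {0,1,2} | out {0,1,2,3,4} | prev {} | push {}
  [2] u=1 | in {0,1,2,3,4} | out {0,1,2,3,4} | prev {} | push {}
  [3] u=2 | in {} | out {0,1,2,3,4} | prev {0,1,2} | push {0,1}
  [4] u=3 | in {0,1,2,3,4} | out {4} | prev {} | push {}
  [5] u=4 | in {0,1,2,3,4} | out {0,1,3,4} | prev {} | push {}
  [6] u=0 | in {0,1,2,3,4} | out {0,1,2,3,4} | ==
  [7] u=1 | in {0,1,2,3,4} | out {0,1,2,3,4} | ==

Converged values:
  [0] {0,1,2,3,4}
  [1] {0,1,2,3,4}
  [2] {0,1,2,3,4}
  [3] {4}
  [4] {0,1,3,4}

no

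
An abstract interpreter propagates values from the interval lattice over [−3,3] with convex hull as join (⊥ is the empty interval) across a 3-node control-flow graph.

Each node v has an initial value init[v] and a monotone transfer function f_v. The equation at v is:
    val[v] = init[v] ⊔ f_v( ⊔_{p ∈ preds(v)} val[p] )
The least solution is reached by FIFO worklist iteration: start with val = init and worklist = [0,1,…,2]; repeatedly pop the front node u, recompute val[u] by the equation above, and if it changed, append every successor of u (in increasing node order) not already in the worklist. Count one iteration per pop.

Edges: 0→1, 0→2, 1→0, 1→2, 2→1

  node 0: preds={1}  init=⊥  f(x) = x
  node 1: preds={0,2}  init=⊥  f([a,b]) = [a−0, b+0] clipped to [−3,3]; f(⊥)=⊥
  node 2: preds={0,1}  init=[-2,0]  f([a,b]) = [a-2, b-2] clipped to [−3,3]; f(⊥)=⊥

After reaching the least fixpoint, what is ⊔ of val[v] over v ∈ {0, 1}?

Trace (9 dequeues):
  [1] u=0 | in ⊥ | out ⊥ | ==
  [2] u=1 | in [-2,0] | out [-2,0] | prev ⊥ | push {0}
  [3] u=2 | in [-2,0] | out [-3,0] | prev [-2,0] | push {1}
  [4] u=0 | in [-2,0] | out [-2,0] | prev ⊥ | push {2}
  [5] u=1 | in [-3,0] | out [-3,0] | prev [-2,0] | push {0}
  [6] u=2 | in [-3,0] | out [-3,0] | ==
  [7] u=0 | in [-3,0] | out [-3,0] | prev [-2,0] | push {1,2}
  [8] u=1 | in [-3,0] | out [-3,0] | ==
  [9] u=2 | in [-3,0] | out [-3,0] | ==

Converged values:
  [0] [-3,0]
  [1] [-3,0]
  [2] [-3,0]

[-3,0]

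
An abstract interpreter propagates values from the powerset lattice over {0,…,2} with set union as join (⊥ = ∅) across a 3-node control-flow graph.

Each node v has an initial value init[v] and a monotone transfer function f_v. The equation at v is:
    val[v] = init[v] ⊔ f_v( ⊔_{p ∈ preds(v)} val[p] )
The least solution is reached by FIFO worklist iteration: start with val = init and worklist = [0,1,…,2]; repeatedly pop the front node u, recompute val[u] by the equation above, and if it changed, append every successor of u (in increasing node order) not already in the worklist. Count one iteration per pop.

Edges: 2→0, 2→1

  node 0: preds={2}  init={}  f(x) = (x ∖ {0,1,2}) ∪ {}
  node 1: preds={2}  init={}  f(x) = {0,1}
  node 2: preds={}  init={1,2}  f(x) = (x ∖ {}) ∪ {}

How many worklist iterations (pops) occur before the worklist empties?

3

Trace (3 dequeues):
  [1] u=0 | in {1,2} | out {} | ==
  [2] u=1 | in {1,2} | out {0,1} | prev {} | push {}
  [3] u=2 | in {} | out {1,2} | ==

Converged values:
  [0] {}
  [1] {0,1}
  [2] {1,2}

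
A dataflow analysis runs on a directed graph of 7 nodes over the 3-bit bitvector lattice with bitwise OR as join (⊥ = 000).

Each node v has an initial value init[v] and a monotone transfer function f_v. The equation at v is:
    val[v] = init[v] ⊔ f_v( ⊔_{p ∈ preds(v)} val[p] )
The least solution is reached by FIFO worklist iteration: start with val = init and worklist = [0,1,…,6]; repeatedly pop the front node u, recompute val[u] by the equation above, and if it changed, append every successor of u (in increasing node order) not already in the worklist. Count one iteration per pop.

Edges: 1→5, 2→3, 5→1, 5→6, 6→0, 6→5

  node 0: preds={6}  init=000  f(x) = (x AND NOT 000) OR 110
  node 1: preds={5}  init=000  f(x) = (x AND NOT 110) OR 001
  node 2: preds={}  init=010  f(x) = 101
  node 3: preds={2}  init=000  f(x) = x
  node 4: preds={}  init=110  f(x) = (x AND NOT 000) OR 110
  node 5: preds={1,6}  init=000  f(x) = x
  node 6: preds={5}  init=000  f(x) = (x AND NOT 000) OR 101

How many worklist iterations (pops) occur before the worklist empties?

12

Worklist (12 pops):
  #1 pop 0: in=000 → 110 (was 000); enqueue []
  #2 pop 1: in=000 → 001 (was 000); enqueue []
  #3 pop 2: in=000 → 111 (was 010); enqueue []
  #4 pop 3: in=111 → 111 (was 000); enqueue []
  #5 pop 4: in=000 → 110 (no change)
  #6 pop 5: in=001 → 001 (was 000); enqueue [1]
  #7 pop 6: in=001 → 101 (was 000); enqueue [0,5]
  #8 pop 1: in=001 → 001 (no change)
  #9 pop 0: in=101 → 111 (was 110); enqueue []
  #10 pop 5: in=101 → 101 (was 001); enqueue [1,6]
  #11 pop 1: in=101 → 001 (no change)
  #12 pop 6: in=101 → 101 (no change)

Fixpoint:
  val[0] = 111
  val[1] = 001
  val[2] = 111
  val[3] = 111
  val[4] = 110
  val[5] = 101
  val[6] = 101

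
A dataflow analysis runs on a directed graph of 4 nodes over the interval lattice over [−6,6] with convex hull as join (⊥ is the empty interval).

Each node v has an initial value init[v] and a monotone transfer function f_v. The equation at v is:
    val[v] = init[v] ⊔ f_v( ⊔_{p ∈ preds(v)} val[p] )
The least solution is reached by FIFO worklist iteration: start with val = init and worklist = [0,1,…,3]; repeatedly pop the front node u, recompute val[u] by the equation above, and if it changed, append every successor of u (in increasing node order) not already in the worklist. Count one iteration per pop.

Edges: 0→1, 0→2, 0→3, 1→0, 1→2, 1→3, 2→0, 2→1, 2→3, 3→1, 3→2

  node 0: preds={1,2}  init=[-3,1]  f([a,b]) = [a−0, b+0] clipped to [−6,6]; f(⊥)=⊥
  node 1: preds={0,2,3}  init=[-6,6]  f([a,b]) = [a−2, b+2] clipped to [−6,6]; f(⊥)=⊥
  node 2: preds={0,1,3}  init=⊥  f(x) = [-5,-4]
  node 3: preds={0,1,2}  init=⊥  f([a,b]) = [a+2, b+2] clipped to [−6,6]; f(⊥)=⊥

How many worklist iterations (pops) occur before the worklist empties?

Iteration log — 7 steps:
  step 1. node 0  ⊔preds=[-6,6]  new=[-6,6]  old=[-3,1]  +wl: 
  step 2. node 1  ⊔preds=[-6,6]  new=[-6,6]  stable
  step 3. node 2  ⊔preds=[-6,6]  new=[-5,-4]  old=⊥  +wl: 0,1
  step 4. node 3  ⊔preds=[-6,6]  new=[-4,6]  old=⊥  +wl: 2
  step 5. node 0  ⊔preds=[-6,6]  new=[-6,6]  stable
  step 6. node 1  ⊔preds=[-6,6]  new=[-6,6]  stable
  step 7. node 2  ⊔preds=[-6,6]  new=[-5,-4]  stable

Least fixpoint reached:
  node 0: [-6,6]
  node 1: [-6,6]
  node 2: [-5,-4]
  node 3: [-4,6]

7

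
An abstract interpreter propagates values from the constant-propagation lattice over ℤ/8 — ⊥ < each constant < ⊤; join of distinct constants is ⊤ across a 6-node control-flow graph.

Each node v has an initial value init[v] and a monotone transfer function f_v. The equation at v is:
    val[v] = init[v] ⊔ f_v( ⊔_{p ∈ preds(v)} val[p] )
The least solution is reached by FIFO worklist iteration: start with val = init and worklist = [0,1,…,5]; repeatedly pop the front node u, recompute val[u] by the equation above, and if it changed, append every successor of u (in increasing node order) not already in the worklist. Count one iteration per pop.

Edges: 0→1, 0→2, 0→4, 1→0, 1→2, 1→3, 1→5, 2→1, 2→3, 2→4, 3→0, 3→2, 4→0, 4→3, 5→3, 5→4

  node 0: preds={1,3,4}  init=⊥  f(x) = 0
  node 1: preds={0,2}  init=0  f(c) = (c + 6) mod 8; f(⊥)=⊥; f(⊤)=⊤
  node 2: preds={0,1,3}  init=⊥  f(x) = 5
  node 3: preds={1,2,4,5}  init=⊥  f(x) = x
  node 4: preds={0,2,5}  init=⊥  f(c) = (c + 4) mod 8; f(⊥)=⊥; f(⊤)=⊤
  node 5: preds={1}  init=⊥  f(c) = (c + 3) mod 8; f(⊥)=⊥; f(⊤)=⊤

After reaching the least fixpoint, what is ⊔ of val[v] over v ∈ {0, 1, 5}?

Worklist (11 pops):
  #1 pop 0: in=0 → 0 (was ⊥); enqueue []
  #2 pop 1: in=0 → ⊤ (was 0); enqueue [0]
  #3 pop 2: in=⊤ → 5 (was ⊥); enqueue [1]
  #4 pop 3: in=⊤ → ⊤ (was ⊥); enqueue [2]
  #5 pop 4: in=⊤ → ⊤ (was ⊥); enqueue [3]
  #6 pop 5: in=⊤ → ⊤ (was ⊥); enqueue [4]
  #7 pop 0: in=⊤ → 0 (no change)
  #8 pop 1: in=⊤ → ⊤ (no change)
  #9 pop 2: in=⊤ → 5 (no change)
  #10 pop 3: in=⊤ → ⊤ (no change)
  #11 pop 4: in=⊤ → ⊤ (no change)

Fixpoint:
  val[0] = 0
  val[1] = ⊤
  val[2] = 5
  val[3] = ⊤
  val[4] = ⊤
  val[5] = ⊤

⊤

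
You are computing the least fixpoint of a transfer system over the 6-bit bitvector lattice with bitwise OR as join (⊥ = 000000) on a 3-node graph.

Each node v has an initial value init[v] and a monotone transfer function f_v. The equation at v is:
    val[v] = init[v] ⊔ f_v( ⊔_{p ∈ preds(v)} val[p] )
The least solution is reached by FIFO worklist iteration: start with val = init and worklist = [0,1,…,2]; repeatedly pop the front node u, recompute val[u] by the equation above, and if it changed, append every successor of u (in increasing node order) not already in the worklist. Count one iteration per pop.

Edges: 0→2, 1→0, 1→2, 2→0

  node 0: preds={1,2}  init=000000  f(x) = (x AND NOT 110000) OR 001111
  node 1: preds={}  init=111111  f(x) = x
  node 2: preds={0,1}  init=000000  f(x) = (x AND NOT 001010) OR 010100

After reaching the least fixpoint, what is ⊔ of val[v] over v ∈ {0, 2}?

Worklist (4 pops):
  #1 pop 0: in=111111 → 001111 (was 000000); enqueue []
  #2 pop 1: in=000000 → 111111 (no change)
  #3 pop 2: in=111111 → 110101 (was 000000); enqueue [0]
  #4 pop 0: in=111111 → 001111 (no change)

Fixpoint:
  val[0] = 001111
  val[1] = 111111
  val[2] = 110101

111111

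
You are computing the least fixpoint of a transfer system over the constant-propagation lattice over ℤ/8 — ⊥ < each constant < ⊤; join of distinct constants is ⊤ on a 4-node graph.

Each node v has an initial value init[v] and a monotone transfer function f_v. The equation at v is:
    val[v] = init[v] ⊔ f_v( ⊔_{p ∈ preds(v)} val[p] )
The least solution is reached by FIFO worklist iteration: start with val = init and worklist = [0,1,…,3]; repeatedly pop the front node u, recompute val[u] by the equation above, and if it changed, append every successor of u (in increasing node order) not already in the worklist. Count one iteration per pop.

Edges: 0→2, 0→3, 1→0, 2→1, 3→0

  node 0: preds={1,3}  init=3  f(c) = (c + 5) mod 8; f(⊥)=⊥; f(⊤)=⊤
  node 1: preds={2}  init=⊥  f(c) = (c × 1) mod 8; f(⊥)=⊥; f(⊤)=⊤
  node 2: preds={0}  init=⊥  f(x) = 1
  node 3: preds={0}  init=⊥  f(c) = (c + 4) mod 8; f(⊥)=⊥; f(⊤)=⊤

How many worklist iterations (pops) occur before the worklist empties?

9

Trace (9 dequeues):
  [1] u=0 | in ⊥ | out 3 | ==
  [2] u=1 | in ⊥ | out ⊥ | ==
  [3] u=2 | in 3 | out 1 | prev ⊥ | push {1}
  [4] u=3 | in 3 | out 7 | prev ⊥ | push {0}
  [5] u=1 | in 1 | out 1 | prev ⊥ | push {}
  [6] u=0 | in ⊤ | out ⊤ | prev 3 | push {2,3}
  [7] u=2 | in ⊤ | out 1 | ==
  [8] u=3 | in ⊤ | out ⊤ | prev 7 | push {0}
  [9] u=0 | in ⊤ | out ⊤ | ==

Converged values:
  [0] ⊤
  [1] 1
  [2] 1
  [3] ⊤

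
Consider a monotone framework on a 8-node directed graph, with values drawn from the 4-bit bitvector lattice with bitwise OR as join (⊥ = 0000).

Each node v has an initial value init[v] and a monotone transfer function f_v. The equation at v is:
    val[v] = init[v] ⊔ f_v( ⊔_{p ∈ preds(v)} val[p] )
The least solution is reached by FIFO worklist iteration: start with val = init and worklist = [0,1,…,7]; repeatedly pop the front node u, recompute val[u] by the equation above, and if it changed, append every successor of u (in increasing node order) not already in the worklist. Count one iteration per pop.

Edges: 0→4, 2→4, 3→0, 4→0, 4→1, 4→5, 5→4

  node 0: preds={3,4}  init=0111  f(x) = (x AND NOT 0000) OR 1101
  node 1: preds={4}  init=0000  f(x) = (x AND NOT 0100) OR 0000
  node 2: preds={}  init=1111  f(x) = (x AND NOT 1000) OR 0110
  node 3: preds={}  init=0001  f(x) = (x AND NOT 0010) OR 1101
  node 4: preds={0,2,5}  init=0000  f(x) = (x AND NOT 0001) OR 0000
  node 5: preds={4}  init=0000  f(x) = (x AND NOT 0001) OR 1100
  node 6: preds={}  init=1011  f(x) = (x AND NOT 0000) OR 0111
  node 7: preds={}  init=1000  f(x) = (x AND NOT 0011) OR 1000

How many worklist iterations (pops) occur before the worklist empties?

11

Iteration log — 11 steps:
  step 1. node 0  ⊔preds=0001  new=1111  old=0111  +wl: 
  step 2. node 1  ⊔preds=0000  new=0000  stable
  step 3. node 2  ⊔preds=0000  new=1111  stable
  step 4. node 3  ⊔preds=0000  new=1101  old=0001  +wl: 0
  step 5. node 4  ⊔preds=1111  new=1110  old=0000  +wl: 1
  step 6. node 5  ⊔preds=1110  new=1110  old=0000  +wl: 4
  step 7. node 6  ⊔preds=0000  new=1111  old=1011  +wl: 
  step 8. node 7  ⊔preds=0000  new=1000  stable
  step 9. node 0  ⊔preds=1111  new=1111  stable
  step 10. node 1  ⊔preds=1110  new=1010  old=0000  +wl: 
  step 11. node 4  ⊔preds=1111  new=1110  stable

Least fixpoint reached:
  node 0: 1111
  node 1: 1010
  node 2: 1111
  node 3: 1101
  node 4: 1110
  node 5: 1110
  node 6: 1111
  node 7: 1000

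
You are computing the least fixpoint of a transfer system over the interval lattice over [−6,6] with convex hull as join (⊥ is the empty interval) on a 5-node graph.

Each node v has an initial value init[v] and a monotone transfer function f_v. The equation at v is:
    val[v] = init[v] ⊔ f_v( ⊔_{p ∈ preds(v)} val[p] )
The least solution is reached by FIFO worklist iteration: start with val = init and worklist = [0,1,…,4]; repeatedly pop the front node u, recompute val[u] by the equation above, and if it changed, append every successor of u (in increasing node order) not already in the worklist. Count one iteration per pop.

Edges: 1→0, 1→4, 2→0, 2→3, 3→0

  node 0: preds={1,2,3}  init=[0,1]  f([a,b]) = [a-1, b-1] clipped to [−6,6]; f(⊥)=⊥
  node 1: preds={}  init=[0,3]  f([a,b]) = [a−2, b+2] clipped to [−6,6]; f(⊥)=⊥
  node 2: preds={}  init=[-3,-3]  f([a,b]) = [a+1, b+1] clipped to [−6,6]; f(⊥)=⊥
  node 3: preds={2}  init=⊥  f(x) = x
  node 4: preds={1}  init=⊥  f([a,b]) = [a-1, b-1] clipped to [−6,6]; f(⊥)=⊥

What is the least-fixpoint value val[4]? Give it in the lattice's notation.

Iteration log — 6 steps:
  step 1. node 0  ⊔preds=[-3,3]  new=[-4,2]  old=[0,1]  +wl: 
  step 2. node 1  ⊔preds=⊥  new=[0,3]  stable
  step 3. node 2  ⊔preds=⊥  new=[-3,-3]  stable
  step 4. node 3  ⊔preds=[-3,-3]  new=[-3,-3]  old=⊥  +wl: 0
  step 5. node 4  ⊔preds=[0,3]  new=[-1,2]  old=⊥  +wl: 
  step 6. node 0  ⊔preds=[-3,3]  new=[-4,2]  stable

Least fixpoint reached:
  node 0: [-4,2]
  node 1: [0,3]
  node 2: [-3,-3]
  node 3: [-3,-3]
  node 4: [-1,2]

[-1,2]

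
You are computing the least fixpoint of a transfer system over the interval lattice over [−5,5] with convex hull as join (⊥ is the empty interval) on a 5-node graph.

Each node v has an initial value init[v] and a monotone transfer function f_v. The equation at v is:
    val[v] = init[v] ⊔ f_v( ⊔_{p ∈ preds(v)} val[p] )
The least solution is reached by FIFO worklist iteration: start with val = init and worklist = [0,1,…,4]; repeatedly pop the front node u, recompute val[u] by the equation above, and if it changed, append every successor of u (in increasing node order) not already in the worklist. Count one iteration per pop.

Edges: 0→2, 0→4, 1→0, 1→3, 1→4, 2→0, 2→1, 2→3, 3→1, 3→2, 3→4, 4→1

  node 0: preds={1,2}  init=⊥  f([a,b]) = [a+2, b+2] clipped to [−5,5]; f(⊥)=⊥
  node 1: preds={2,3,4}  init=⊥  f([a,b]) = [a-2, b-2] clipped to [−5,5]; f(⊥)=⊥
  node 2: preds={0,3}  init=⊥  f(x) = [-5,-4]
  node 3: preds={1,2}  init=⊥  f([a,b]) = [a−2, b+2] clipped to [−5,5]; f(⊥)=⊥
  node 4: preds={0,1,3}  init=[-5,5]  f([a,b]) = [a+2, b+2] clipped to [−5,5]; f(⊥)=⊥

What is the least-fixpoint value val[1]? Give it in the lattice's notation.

[-5,3]

Trace (9 dequeues):
  [1] u=0 | in ⊥ | out ⊥ | ==
  [2] u=1 | in [-5,5] | out [-5,3] | prev ⊥ | push {0}
  [3] u=2 | in ⊥ | out [-5,-4] | prev ⊥ | push {1}
  [4] u=3 | in [-5,3] | out [-5,5] | prev ⊥ | push {2}
  [5] u=4 | in [-5,5] | out [-5,5] | ==
  [6] u=0 | in [-5,3] | out [-3,5] | prev ⊥ | push {4}
  [7] u=1 | in [-5,5] | out [-5,3] | ==
  [8] u=2 | in [-5,5] | out [-5,-4] | ==
  [9] u=4 | in [-5,5] | out [-5,5] | ==

Converged values:
  [0] [-3,5]
  [1] [-5,3]
  [2] [-5,-4]
  [3] [-5,5]
  [4] [-5,5]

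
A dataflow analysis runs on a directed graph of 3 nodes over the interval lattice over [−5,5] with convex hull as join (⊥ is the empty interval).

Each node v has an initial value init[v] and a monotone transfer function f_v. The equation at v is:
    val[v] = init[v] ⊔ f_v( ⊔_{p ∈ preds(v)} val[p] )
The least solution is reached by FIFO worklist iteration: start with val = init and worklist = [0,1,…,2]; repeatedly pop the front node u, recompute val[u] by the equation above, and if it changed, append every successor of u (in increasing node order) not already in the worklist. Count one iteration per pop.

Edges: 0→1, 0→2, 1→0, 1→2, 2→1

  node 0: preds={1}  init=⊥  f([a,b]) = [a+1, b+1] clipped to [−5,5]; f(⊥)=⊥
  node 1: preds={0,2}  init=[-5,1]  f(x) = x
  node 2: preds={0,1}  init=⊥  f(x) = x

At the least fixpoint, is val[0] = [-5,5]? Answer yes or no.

no

Iteration log — 14 steps:
  step 1. node 0  ⊔preds=[-5,1]  new=[-4,2]  old=⊥  +wl: 
  step 2. node 1  ⊔preds=[-4,2]  new=[-5,2]  old=[-5,1]  +wl: 0
  step 3. node 2  ⊔preds=[-5,2]  new=[-5,2]  old=⊥  +wl: 1
  step 4. node 0  ⊔preds=[-5,2]  new=[-4,3]  old=[-4,2]  +wl: 2
  step 5. node 1  ⊔preds=[-5,3]  new=[-5,3]  old=[-5,2]  +wl: 0
  step 6. node 2  ⊔preds=[-5,3]  new=[-5,3]  old=[-5,2]  +wl: 1
  step 7. node 0  ⊔preds=[-5,3]  new=[-4,4]  old=[-4,3]  +wl: 2
  step 8. node 1  ⊔preds=[-5,4]  new=[-5,4]  old=[-5,3]  +wl: 0
  step 9. node 2  ⊔preds=[-5,4]  new=[-5,4]  old=[-5,3]  +wl: 1
  step 10. node 0  ⊔preds=[-5,4]  new=[-4,5]  old=[-4,4]  +wl: 2
  step 11. node 1  ⊔preds=[-5,5]  new=[-5,5]  old=[-5,4]  +wl: 0
  step 12. node 2  ⊔preds=[-5,5]  new=[-5,5]  old=[-5,4]  +wl: 1
  step 13. node 0  ⊔preds=[-5,5]  new=[-4,5]  stable
  step 14. node 1  ⊔preds=[-5,5]  new=[-5,5]  stable

Least fixpoint reached:
  node 0: [-4,5]
  node 1: [-5,5]
  node 2: [-5,5]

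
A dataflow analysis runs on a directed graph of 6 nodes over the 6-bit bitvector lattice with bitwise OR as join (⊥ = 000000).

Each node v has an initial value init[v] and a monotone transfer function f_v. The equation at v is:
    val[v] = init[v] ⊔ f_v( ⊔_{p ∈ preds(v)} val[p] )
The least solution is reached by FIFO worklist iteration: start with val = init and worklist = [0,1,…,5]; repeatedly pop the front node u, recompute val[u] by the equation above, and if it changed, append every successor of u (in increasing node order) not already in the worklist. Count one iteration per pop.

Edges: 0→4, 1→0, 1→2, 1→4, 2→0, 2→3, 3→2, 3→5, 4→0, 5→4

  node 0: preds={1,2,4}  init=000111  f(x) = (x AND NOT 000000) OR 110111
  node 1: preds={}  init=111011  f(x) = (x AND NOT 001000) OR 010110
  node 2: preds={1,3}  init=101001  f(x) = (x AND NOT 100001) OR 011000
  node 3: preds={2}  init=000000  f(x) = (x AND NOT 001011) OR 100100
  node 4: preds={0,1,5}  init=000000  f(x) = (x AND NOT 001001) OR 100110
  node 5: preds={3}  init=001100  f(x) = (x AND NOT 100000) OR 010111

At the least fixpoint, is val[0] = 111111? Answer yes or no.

Iteration log — 9 steps:
  step 1. node 0  ⊔preds=111011  new=111111  old=000111  +wl: 
  step 2. node 1  ⊔preds=000000  new=111111  old=111011  +wl: 0
  step 3. node 2  ⊔preds=111111  new=111111  old=101001  +wl: 
  step 4. node 3  ⊔preds=111111  new=110100  old=000000  +wl: 2
  step 5. node 4  ⊔preds=111111  new=110110  old=000000  +wl: 
  step 6. node 5  ⊔preds=110100  new=011111  old=001100  +wl: 4
  step 7. node 0  ⊔preds=111111  new=111111  stable
  step 8. node 2  ⊔preds=111111  new=111111  stable
  step 9. node 4  ⊔preds=111111  new=110110  stable

Least fixpoint reached:
  node 0: 111111
  node 1: 111111
  node 2: 111111
  node 3: 110100
  node 4: 110110
  node 5: 011111

yes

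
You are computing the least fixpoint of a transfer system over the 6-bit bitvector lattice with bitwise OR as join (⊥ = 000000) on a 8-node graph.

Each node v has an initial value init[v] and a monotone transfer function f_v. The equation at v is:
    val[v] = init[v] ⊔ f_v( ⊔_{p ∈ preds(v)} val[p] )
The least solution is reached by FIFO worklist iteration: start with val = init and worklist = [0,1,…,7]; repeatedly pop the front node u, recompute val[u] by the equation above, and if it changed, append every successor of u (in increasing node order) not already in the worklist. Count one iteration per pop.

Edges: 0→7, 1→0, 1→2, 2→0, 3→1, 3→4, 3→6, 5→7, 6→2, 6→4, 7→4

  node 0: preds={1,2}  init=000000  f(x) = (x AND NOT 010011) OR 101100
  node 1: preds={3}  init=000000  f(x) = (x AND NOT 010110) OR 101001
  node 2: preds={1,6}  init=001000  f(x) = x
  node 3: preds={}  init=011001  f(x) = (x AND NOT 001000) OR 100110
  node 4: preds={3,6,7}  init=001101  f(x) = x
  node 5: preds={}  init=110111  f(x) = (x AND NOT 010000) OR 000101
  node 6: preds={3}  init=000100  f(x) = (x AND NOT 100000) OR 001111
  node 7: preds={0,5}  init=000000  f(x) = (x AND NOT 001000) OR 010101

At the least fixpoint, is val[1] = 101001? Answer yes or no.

yes

Iteration log — 13 steps:
  step 1. node 0  ⊔preds=001000  new=101100  old=000000  +wl: 
  step 2. node 1  ⊔preds=011001  new=101001  old=000000  +wl: 0
  step 3. node 2  ⊔preds=101101  new=101101  old=001000  +wl: 
  step 4. node 3  ⊔preds=000000  new=111111  old=011001  +wl: 1
  step 5. node 4  ⊔preds=111111  new=111111  old=001101  +wl: 
  step 6. node 5  ⊔preds=000000  new=110111  stable
  step 7. node 6  ⊔preds=111111  new=011111  old=000100  +wl: 2,4
  step 8. node 7  ⊔preds=111111  new=110111  old=000000  +wl: 
  step 9. node 0  ⊔preds=101101  new=101100  stable
  step 10. node 1  ⊔preds=111111  new=101001  stable
  step 11. node 2  ⊔preds=111111  new=111111  old=101101  +wl: 0
  step 12. node 4  ⊔preds=111111  new=111111  stable
  step 13. node 0  ⊔preds=111111  new=101100  stable

Least fixpoint reached:
  node 0: 101100
  node 1: 101001
  node 2: 111111
  node 3: 111111
  node 4: 111111
  node 5: 110111
  node 6: 011111
  node 7: 110111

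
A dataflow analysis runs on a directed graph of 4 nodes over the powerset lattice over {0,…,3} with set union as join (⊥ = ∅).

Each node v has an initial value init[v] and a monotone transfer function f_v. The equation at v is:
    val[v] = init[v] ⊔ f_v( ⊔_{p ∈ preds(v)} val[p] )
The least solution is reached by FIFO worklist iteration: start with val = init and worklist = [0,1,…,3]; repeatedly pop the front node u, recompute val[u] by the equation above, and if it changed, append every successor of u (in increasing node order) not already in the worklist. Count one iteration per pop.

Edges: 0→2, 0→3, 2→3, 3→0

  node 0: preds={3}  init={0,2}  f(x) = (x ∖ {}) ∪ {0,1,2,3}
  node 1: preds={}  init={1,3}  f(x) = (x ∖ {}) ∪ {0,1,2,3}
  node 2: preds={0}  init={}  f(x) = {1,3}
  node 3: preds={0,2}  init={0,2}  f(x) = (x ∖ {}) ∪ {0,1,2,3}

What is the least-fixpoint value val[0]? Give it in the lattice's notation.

Iteration log — 5 steps:
  step 1. node 0  ⊔preds={0,2}  new={0,1,2,3}  old={0,2}  +wl: 
  step 2. node 1  ⊔preds={}  new={0,1,2,3}  old={1,3}  +wl: 
  step 3. node 2  ⊔preds={0,1,2,3}  new={1,3}  old={}  +wl: 
  step 4. node 3  ⊔preds={0,1,2,3}  new={0,1,2,3}  old={0,2}  +wl: 0
  step 5. node 0  ⊔preds={0,1,2,3}  new={0,1,2,3}  stable

Least fixpoint reached:
  node 0: {0,1,2,3}
  node 1: {0,1,2,3}
  node 2: {1,3}
  node 3: {0,1,2,3}

{0,1,2,3}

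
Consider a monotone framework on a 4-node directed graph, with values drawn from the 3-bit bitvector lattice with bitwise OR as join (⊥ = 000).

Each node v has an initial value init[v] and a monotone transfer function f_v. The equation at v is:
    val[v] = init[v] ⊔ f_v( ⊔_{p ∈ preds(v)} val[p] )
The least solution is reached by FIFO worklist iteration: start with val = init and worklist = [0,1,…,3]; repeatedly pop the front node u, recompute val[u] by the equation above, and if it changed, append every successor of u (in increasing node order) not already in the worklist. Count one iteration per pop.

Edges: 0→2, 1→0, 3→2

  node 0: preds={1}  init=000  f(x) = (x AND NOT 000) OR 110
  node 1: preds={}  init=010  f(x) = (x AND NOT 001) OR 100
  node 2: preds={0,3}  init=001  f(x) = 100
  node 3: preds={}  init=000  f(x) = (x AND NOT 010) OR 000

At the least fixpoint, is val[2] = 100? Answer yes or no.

no

Worklist (5 pops):
  #1 pop 0: in=010 → 110 (was 000); enqueue []
  #2 pop 1: in=000 → 110 (was 010); enqueue [0]
  #3 pop 2: in=110 → 101 (was 001); enqueue []
  #4 pop 3: in=000 → 000 (no change)
  #5 pop 0: in=110 → 110 (no change)

Fixpoint:
  val[0] = 110
  val[1] = 110
  val[2] = 101
  val[3] = 000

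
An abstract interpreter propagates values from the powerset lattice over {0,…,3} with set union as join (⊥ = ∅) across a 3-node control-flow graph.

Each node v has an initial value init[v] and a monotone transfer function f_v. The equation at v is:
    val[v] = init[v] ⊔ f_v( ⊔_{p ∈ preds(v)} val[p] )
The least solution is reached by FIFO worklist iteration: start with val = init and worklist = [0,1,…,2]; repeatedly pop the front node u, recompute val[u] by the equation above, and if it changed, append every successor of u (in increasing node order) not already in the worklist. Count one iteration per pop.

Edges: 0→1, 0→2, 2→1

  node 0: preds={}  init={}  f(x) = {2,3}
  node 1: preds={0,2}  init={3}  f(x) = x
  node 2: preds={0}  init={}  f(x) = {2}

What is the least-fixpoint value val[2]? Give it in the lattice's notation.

Iteration log — 4 steps:
  step 1. node 0  ⊔preds={}  new={2,3}  old={}  +wl: 
  step 2. node 1  ⊔preds={2,3}  new={2,3}  old={3}  +wl: 
  step 3. node 2  ⊔preds={2,3}  new={2}  old={}  +wl: 1
  step 4. node 1  ⊔preds={2,3}  new={2,3}  stable

Least fixpoint reached:
  node 0: {2,3}
  node 1: {2,3}
  node 2: {2}

{2}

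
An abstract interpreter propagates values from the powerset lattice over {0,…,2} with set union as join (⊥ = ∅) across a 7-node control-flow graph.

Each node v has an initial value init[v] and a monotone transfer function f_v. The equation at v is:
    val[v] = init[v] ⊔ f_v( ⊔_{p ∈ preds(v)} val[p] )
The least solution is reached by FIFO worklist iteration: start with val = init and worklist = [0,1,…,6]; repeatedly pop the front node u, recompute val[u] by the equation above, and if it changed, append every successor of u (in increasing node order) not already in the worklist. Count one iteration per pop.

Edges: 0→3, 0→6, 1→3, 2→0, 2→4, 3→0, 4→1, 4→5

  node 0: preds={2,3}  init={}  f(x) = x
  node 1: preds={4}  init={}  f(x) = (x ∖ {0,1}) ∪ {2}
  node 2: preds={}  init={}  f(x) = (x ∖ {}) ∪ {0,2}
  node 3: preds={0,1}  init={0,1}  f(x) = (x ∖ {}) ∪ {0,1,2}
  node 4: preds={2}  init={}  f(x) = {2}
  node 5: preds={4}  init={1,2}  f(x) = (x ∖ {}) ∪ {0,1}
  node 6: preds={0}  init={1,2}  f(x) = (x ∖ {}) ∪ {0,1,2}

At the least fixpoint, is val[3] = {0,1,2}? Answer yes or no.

Trace (11 dequeues):
  [1] u=0 | in {0,1} | out {0,1} | prev {} | push {}
  [2] u=1 | in {} | out {2} | prev {} | push {}
  [3] u=2 | in {} | out {0,2} | prev {} | push {0}
  [4] u=3 | in {0,1,2} | out {0,1,2} | prev {0,1} | push {}
  [5] u=4 | in {0,2} | out {2} | prev {} | push {1}
  [6] u=5 | in {2} | out {0,1,2} | prev {1,2} | push {}
  [7] u=6 | in {0,1} | out {0,1,2} | prev {1,2} | push {}
  [8] u=0 | in {0,1,2} | out {0,1,2} | prev {0,1} | push {3,6}
  [9] u=1 | in {2} | out {2} | ==
  [10] u=3 | in {0,1,2} | out {0,1,2} | ==
  [11] u=6 | in {0,1,2} | out {0,1,2} | ==

Converged values:
  [0] {0,1,2}
  [1] {2}
  [2] {0,2}
  [3] {0,1,2}
  [4] {2}
  [5] {0,1,2}
  [6] {0,1,2}

yes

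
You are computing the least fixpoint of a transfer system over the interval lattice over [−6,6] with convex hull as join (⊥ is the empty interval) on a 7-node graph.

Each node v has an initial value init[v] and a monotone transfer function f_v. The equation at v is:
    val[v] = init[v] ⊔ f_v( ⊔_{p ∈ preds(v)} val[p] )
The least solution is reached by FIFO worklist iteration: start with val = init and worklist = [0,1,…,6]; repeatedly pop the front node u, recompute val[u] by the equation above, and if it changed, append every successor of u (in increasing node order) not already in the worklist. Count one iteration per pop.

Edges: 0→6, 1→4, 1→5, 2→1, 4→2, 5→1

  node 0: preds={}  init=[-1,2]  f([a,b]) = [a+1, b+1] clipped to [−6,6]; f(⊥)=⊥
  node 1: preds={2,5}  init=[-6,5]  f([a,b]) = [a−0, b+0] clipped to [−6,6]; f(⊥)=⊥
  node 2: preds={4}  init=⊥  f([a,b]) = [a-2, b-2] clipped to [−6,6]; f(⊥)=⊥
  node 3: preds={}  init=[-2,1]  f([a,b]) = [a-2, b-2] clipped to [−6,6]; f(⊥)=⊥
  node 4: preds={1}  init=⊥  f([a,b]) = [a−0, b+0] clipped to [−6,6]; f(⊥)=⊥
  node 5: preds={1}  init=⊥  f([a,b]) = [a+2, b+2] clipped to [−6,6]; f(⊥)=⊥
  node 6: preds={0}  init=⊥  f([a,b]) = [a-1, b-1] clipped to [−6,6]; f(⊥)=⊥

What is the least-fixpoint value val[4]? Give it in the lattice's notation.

[-6,6]

Iteration log — 13 steps:
  step 1. node 0  ⊔preds=⊥  new=[-1,2]  stable
  step 2. node 1  ⊔preds=⊥  new=[-6,5]  stable
  step 3. node 2  ⊔preds=⊥  new=⊥  stable
  step 4. node 3  ⊔preds=⊥  new=[-2,1]  stable
  step 5. node 4  ⊔preds=[-6,5]  new=[-6,5]  old=⊥  +wl: 2
  step 6. node 5  ⊔preds=[-6,5]  new=[-4,6]  old=⊥  +wl: 1
  step 7. node 6  ⊔preds=[-1,2]  new=[-2,1]  old=⊥  +wl: 
  step 8. node 2  ⊔preds=[-6,5]  new=[-6,3]  old=⊥  +wl: 
  step 9. node 1  ⊔preds=[-6,6]  new=[-6,6]  old=[-6,5]  +wl: 4,5
  step 10. node 4  ⊔preds=[-6,6]  new=[-6,6]  old=[-6,5]  +wl: 2
  step 11. node 5  ⊔preds=[-6,6]  new=[-4,6]  stable
  step 12. node 2  ⊔preds=[-6,6]  new=[-6,4]  old=[-6,3]  +wl: 1
  step 13. node 1  ⊔preds=[-6,6]  new=[-6,6]  stable

Least fixpoint reached:
  node 0: [-1,2]
  node 1: [-6,6]
  node 2: [-6,4]
  node 3: [-2,1]
  node 4: [-6,6]
  node 5: [-4,6]
  node 6: [-2,1]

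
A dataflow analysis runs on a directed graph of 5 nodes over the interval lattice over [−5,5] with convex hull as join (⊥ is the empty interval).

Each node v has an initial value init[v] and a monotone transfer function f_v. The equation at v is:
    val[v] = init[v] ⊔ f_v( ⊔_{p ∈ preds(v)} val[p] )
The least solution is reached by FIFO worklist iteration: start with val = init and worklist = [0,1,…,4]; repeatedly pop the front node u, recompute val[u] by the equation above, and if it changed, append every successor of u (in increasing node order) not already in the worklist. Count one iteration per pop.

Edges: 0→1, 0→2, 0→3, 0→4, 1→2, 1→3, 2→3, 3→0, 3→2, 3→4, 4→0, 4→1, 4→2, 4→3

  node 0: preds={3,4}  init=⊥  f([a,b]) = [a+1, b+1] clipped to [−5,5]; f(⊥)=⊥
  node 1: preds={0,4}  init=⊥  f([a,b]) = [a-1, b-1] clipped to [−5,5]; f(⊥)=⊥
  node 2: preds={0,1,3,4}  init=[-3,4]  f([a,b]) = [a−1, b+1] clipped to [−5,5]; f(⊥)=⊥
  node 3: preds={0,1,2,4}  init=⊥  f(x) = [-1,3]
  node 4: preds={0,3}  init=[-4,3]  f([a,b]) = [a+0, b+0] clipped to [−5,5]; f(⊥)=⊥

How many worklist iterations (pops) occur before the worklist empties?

Trace (14 dequeues):
  [1] u=0 | in [-4,3] | out [-3,4] | prev ⊥ | push {}
  [2] u=1 | in [-4,4] | out [-5,3] | prev ⊥ | push {}
  [3] u=2 | in [-5,4] | out [-5,5] | prev [-3,4] | push {}
  [4] u=3 | in [-5,5] | out [-1,3] | prev ⊥ | push {0,2}
  [5] u=4 | in [-3,4] | out [-4,4] | prev [-4,3] | push {1,3}
  [6] u=0 | in [-4,4] | out [-3,5] | prev [-3,4] | push {4}
  [7] u=2 | in [-5,5] | out [-5,5] | ==
  [8] u=1 | in [-4,5] | out [-5,4] | prev [-5,3] | push {2}
  [9] u=3 | in [-5,5] | out [-1,3] | ==
  [10] u=4 | in [-3,5] | out [-4,5] | prev [-4,4] | push {0,1,3}
  [11] u=2 | in [-5,5] | out [-5,5] | ==
  [12] u=0 | in [-4,5] | out [-3,5] | ==
  [13] u=1 | in [-4,5] | out [-5,4] | ==
  [14] u=3 | in [-5,5] | out [-1,3] | ==

Converged values:
  [0] [-3,5]
  [1] [-5,4]
  [2] [-5,5]
  [3] [-1,3]
  [4] [-4,5]

14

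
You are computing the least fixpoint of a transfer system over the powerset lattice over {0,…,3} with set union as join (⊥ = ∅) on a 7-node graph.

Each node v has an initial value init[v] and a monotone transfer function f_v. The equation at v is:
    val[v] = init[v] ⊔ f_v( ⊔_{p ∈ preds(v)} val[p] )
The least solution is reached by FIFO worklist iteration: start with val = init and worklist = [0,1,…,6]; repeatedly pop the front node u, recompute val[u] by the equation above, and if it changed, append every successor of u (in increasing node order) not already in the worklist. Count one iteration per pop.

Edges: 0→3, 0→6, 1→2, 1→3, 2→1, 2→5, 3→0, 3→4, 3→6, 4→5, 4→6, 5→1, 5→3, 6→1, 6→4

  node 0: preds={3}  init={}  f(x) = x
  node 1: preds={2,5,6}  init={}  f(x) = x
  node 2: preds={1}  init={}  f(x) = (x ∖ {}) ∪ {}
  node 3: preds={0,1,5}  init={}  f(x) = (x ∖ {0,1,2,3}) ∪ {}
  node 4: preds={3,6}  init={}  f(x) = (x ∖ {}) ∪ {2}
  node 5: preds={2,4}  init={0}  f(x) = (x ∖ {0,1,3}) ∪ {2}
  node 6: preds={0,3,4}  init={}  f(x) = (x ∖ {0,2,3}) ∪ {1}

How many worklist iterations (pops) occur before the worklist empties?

14

Worklist (14 pops):
  #1 pop 0: in={} → {} (no change)
  #2 pop 1: in={0} → {0} (was {}); enqueue []
  #3 pop 2: in={0} → {0} (was {}); enqueue [1]
  #4 pop 3: in={0} → {} (no change)
  #5 pop 4: in={} → {2} (was {}); enqueue []
  #6 pop 5: in={0,2} → {0,2} (was {0}); enqueue [3]
  #7 pop 6: in={2} → {1} (was {}); enqueue [4]
  #8 pop 1: in={0,1,2} → {0,1,2} (was {0}); enqueue [2]
  #9 pop 3: in={0,1,2} → {} (no change)
  #10 pop 4: in={1} → {1,2} (was {2}); enqueue [5,6]
  #11 pop 2: in={0,1,2} → {0,1,2} (was {0}); enqueue [1]
  #12 pop 5: in={0,1,2} → {0,2} (no change)
  #13 pop 6: in={1,2} → {1} (no change)
  #14 pop 1: in={0,1,2} → {0,1,2} (no change)

Fixpoint:
  val[0] = {}
  val[1] = {0,1,2}
  val[2] = {0,1,2}
  val[3] = {}
  val[4] = {1,2}
  val[5] = {0,2}
  val[6] = {1}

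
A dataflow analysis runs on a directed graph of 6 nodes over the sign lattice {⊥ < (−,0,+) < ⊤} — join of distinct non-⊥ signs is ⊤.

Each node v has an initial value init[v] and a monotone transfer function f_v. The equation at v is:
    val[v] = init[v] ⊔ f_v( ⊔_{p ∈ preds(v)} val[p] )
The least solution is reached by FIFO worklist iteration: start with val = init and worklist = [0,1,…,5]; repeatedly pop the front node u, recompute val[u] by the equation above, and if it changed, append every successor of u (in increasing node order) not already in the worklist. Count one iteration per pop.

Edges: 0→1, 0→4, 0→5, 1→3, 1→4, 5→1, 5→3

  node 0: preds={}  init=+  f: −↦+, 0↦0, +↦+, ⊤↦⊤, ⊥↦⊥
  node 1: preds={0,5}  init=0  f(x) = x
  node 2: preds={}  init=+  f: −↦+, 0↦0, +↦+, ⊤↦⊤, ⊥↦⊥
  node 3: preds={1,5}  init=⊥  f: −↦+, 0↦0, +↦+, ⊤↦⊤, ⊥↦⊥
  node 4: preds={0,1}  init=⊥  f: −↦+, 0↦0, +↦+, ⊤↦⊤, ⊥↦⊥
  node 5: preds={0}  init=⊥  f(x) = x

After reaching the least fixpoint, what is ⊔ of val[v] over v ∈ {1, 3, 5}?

⊤

Iteration log — 8 steps:
  step 1. node 0  ⊔preds=⊥  new=+  stable
  step 2. node 1  ⊔preds=+  new=⊤  old=0  +wl: 
  step 3. node 2  ⊔preds=⊥  new=+  stable
  step 4. node 3  ⊔preds=⊤  new=⊤  old=⊥  +wl: 
  step 5. node 4  ⊔preds=⊤  new=⊤  old=⊥  +wl: 
  step 6. node 5  ⊔preds=+  new=+  old=⊥  +wl: 1,3
  step 7. node 1  ⊔preds=+  new=⊤  stable
  step 8. node 3  ⊔preds=⊤  new=⊤  stable

Least fixpoint reached:
  node 0: +
  node 1: ⊤
  node 2: +
  node 3: ⊤
  node 4: ⊤
  node 5: +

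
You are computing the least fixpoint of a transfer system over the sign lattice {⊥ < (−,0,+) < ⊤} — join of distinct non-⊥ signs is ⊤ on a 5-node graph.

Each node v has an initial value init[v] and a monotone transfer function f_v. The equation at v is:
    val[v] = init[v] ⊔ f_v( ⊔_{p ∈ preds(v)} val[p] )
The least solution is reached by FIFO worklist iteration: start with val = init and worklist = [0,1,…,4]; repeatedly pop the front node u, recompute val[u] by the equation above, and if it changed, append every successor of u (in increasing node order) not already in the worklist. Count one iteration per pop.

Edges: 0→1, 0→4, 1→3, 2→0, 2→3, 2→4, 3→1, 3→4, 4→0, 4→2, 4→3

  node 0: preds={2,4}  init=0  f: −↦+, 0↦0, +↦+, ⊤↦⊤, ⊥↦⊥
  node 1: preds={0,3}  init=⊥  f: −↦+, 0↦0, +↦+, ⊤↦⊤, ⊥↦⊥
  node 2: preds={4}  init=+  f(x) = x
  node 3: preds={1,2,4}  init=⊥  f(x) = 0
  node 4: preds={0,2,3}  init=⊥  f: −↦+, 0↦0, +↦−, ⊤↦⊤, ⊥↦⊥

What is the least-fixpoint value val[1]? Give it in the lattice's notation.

Iteration log — 11 steps:
  step 1. node 0  ⊔preds=+  new=⊤  old=0  +wl: 
  step 2. node 1  ⊔preds=⊤  new=⊤  old=⊥  +wl: 
  step 3. node 2  ⊔preds=⊥  new=+  stable
  step 4. node 3  ⊔preds=⊤  new=0  old=⊥  +wl: 1
  step 5. node 4  ⊔preds=⊤  new=⊤  old=⊥  +wl: 0,2,3
  step 6. node 1  ⊔preds=⊤  new=⊤  stable
  step 7. node 0  ⊔preds=⊤  new=⊤  stable
  step 8. node 2  ⊔preds=⊤  new=⊤  old=+  +wl: 0,4
  step 9. node 3  ⊔preds=⊤  new=0  stable
  step 10. node 0  ⊔preds=⊤  new=⊤  stable
  step 11. node 4  ⊔preds=⊤  new=⊤  stable

Least fixpoint reached:
  node 0: ⊤
  node 1: ⊤
  node 2: ⊤
  node 3: 0
  node 4: ⊤

⊤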